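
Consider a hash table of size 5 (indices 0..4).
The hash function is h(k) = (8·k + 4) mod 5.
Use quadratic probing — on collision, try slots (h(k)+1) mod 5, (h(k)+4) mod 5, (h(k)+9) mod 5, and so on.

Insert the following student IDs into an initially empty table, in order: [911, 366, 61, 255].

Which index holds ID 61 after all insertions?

911 hashes to 2; slot 2 is free → place at 2.
366 hashes to 2; 2 taken → place at 3.
61 hashes to 2; 2,3 taken → place at 1.
255 hashes to 4; slot 4 is free → place at 4.
Table: [_, 61, 911, 366, 255]

1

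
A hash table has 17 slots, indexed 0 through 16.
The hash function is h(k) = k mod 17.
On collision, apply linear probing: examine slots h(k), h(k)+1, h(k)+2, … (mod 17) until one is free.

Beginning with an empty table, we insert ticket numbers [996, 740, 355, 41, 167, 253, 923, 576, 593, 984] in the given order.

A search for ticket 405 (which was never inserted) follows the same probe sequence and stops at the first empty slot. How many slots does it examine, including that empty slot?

996: h=10 -> slot 10
740: h=9 -> slot 9
355: h=15 -> slot 15
41: h=7 -> slot 7
167: h=14 -> slot 14
253: h=15, probe 15,16 -> slot 16
923: h=5 -> slot 5
576: h=15, probe 15,16,0 -> slot 0
593: h=15, probe 15,16,0,1 -> slot 1
984: h=15, probe 15,16,0,1,2 -> slot 2
Table: [576, 593, 984, _, _, 923, _, 41, _, 740, 996, _, _, _, 167, 355, 253]
Lookup 405: h=14, probe 14,15,16,0,1,2,3 → slot 3 empty, not found.

7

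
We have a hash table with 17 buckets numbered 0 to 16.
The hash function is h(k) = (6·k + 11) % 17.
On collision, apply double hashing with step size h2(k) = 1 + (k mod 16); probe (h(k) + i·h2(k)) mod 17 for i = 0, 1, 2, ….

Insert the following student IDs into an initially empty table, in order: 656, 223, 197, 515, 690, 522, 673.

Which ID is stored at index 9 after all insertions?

197

656 hashes to 3; slot 3 is free => place at 3.
223 hashes to 6; slot 6 is free => place at 6.
197 hashes to 3, h2=6; 3 taken => place at 9.
515 hashes to 7; slot 7 is free => place at 7.
690 hashes to 3, h2=3; 3,6,9 taken => place at 12.
522 hashes to 15; slot 15 is free => place at 15.
673 hashes to 3, h2=2; 3 taken => place at 5.
Table: [-, -, -, 656, -, 673, 223, 515, -, 197, -, -, 690, -, -, 522, -]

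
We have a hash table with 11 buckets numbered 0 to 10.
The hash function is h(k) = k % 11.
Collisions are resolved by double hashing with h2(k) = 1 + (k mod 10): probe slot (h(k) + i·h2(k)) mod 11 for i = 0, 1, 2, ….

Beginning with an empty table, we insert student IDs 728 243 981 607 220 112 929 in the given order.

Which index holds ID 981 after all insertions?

728 hashes to 2; slot 2 is free → place at 2.
243 hashes to 1; slot 1 is free → place at 1.
981 hashes to 2, h2=2; 2 taken → place at 4.
607 hashes to 2, h2=8; 2 taken → place at 10.
220 hashes to 0; slot 0 is free → place at 0.
112 hashes to 2, h2=3; 2 taken → place at 5.
929 hashes to 5, h2=10; 5,4 taken → place at 3.
Table: [220, 243, 728, 929, 981, 112, ∅, ∅, ∅, ∅, 607]

4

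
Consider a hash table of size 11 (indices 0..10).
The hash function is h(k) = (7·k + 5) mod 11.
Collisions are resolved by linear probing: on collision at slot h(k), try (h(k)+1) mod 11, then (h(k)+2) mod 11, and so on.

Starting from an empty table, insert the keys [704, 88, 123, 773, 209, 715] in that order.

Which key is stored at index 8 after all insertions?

Insert 704: h=5, slot 5 empty => index 5.
Insert 88: h=5, slot 5 occupied => index 6.
Insert 123: h=8, slot 8 empty => index 8.
Insert 773: h=4, slot 4 empty => index 4.
Insert 209: h=5, slots 5,6 occupied => index 7.
Insert 715: h=5, slots 5,6,7,8 occupied => index 9.
Table: [∅, ∅, ∅, ∅, 773, 704, 88, 209, 123, 715, ∅]

123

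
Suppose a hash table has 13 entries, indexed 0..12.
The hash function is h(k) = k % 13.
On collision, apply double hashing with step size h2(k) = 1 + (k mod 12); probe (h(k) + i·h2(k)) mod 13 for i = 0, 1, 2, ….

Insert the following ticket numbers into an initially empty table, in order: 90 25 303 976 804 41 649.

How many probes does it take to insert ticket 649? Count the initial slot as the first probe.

90: h=12 -> slot 12
25: h=12, h2=2, probe 12,1 -> slot 1
303: h=4 -> slot 4
976: h=1, h2=5, probe 1,6 -> slot 6
804: h=11 -> slot 11
41: h=2 -> slot 2
649: h=12, h2=2, probe 12,1,3 -> slot 3
Table: [—, 25, 41, 649, 303, —, 976, —, —, —, —, 804, 90]

3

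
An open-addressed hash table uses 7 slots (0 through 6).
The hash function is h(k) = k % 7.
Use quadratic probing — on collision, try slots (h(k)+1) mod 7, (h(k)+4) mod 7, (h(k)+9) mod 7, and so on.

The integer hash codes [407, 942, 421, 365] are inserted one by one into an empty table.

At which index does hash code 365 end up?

407 hashes to 1; slot 1 is free -> place at 1.
942 hashes to 4; slot 4 is free -> place at 4.
421 hashes to 1; 1 taken -> place at 2.
365 hashes to 1; 1,2 taken -> place at 5.
Table: [—, 407, 421, —, 942, 365, —]

5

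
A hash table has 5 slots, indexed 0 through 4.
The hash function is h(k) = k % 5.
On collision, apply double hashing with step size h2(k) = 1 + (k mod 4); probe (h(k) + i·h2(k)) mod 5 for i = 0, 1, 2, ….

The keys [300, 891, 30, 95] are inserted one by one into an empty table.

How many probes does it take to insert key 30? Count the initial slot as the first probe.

300 hashes to 0; slot 0 is free -> place at 0.
891 hashes to 1; slot 1 is free -> place at 1.
30 hashes to 0, h2=3; 0 taken -> place at 3.
95 hashes to 0, h2=4; 0 taken -> place at 4.
Table: [300, 891, _, 30, 95]

2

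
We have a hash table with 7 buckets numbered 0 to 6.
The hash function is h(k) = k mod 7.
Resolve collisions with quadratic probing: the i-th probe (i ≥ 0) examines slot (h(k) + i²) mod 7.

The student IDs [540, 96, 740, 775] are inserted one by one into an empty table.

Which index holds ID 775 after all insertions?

2

Insert 540: h=1, slot 1 empty -> index 1.
Insert 96: h=5, slot 5 empty -> index 5.
Insert 740: h=5, slot 5 occupied -> index 6.
Insert 775: h=5, slots 5,6 occupied -> index 2.
Table: [., 540, 775, ., ., 96, 740]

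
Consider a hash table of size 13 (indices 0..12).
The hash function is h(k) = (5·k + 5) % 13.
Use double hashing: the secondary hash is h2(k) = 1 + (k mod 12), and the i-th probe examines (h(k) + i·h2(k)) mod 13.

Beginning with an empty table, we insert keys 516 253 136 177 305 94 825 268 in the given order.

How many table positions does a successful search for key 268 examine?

4

Insert 516: h=11, slot 11 empty → index 11.
Insert 253: h=9, slot 9 empty → index 9.
Insert 136: h=9, h2=5, slot 9 occupied → index 1.
Insert 177: h=6, slot 6 empty → index 6.
Insert 305: h=9, h2=6, slot 9 occupied → index 2.
Insert 94: h=7, slot 7 empty → index 7.
Insert 825: h=9, h2=10, slots 9,6 occupied → index 3.
Insert 268: h=6, h2=5, slots 6,11,3 occupied → index 8.
Table: [., 136, 305, 825, ., ., 177, 94, 268, 253, ., 516, .]
Lookup 268: h=6, h2=5, probe 6,11,3,8 → found at 8.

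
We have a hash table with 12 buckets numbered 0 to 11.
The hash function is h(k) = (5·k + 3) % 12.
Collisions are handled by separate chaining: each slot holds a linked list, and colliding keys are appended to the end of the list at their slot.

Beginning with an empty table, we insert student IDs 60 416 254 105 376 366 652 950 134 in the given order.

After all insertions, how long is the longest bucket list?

3

Insert 60: h=3, bucket 3 empty -> new chain.
Insert 416: h=7, bucket 7 empty -> new chain.
Insert 254: h=1, bucket 1 empty -> new chain.
Insert 105: h=0, bucket 0 empty -> new chain.
Insert 376: h=11, bucket 11 empty -> new chain.
Insert 366: h=9, bucket 9 empty -> new chain.
Insert 652: h=11, bucket 11 nonempty -> append to chain.
Insert 950: h=1, bucket 1 nonempty -> append to chain.
Insert 134: h=1, bucket 1 nonempty -> append to chain.
Final buckets:
0: 105
1: 254 -> 950 -> 134
2: —
3: 60
4: —
5: —
6: —
7: 416
8: —
9: 366
10: —
11: 376 -> 652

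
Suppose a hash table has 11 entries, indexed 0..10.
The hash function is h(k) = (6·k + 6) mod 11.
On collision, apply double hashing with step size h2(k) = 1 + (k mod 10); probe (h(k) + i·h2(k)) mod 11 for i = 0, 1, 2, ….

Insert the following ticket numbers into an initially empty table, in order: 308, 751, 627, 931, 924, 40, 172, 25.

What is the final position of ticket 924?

0

308: h=6 → slot 6
751: h=2 → slot 2
627: h=6, h2=8, probe 6,3 → slot 3
931: h=4 → slot 4
924: h=6, h2=5, probe 6,0 → slot 0
40: h=4, h2=1, probe 4,5 → slot 5
172: h=4, h2=3, probe 4,7 → slot 7
25: h=2, h2=6, probe 2,8 → slot 8
Table: [924, _, 751, 627, 931, 40, 308, 172, 25, _, _]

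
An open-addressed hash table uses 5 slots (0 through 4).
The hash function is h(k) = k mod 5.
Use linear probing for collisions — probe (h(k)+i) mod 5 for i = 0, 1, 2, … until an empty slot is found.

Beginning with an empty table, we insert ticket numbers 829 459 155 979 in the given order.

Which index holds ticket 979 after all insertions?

Insert 829: h=4, slot 4 empty => index 4.
Insert 459: h=4, slot 4 occupied => index 0.
Insert 155: h=0, slot 0 occupied => index 1.
Insert 979: h=4, slots 4,0,1 occupied => index 2.
Table: [459, 155, 979, _, 829]

2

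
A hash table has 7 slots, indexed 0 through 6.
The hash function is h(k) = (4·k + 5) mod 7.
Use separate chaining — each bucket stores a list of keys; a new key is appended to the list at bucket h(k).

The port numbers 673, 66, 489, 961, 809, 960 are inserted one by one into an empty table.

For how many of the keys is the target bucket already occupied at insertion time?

Insert 673: h=2, bucket 2 empty -> new chain.
Insert 66: h=3, bucket 3 empty -> new chain.
Insert 489: h=1, bucket 1 empty -> new chain.
Insert 961: h=6, bucket 6 empty -> new chain.
Insert 809: h=0, bucket 0 empty -> new chain.
Insert 960: h=2, bucket 2 nonempty -> append to chain.
Final buckets:
0: 809
1: 489
2: 673 -> 960
3: 66
4: —
5: —
6: 961

1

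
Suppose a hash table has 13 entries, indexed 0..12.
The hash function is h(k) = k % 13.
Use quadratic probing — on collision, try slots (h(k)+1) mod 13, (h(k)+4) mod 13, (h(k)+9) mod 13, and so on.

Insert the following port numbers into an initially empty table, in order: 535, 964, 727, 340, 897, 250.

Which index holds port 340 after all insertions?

6

535 hashes to 2; slot 2 is free → place at 2.
964 hashes to 2; 2 taken → place at 3.
727 hashes to 12; slot 12 is free → place at 12.
340 hashes to 2; 2,3 taken → place at 6.
897 hashes to 0; slot 0 is free → place at 0.
250 hashes to 3; 3 taken → place at 4.
Table: [897, _, 535, 964, 250, _, 340, _, _, _, _, _, 727]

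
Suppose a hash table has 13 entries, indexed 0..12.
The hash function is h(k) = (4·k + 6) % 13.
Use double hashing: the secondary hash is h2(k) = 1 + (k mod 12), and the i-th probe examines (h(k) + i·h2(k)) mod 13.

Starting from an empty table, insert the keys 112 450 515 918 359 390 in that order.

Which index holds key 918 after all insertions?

112: h=12 -> slot 12
450: h=12, h2=7, probe 12,6 -> slot 6
515: h=12, h2=12, probe 12,11 -> slot 11
918: h=12, h2=7, probe 12,6,0 -> slot 0
359: h=12, h2=12, probe 12,11,10 -> slot 10
390: h=6, h2=7, probe 6,0,7 -> slot 7
Table: [918, —, —, —, —, —, 450, 390, —, —, 359, 515, 112]

0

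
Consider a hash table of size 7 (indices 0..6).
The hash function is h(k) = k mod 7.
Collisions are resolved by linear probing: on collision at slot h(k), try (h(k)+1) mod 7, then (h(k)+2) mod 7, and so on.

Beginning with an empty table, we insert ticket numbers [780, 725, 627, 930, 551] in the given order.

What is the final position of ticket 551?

0

780 hashes to 3; slot 3 is free → place at 3.
725 hashes to 4; slot 4 is free → place at 4.
627 hashes to 4; 4 taken → place at 5.
930 hashes to 6; slot 6 is free → place at 6.
551 hashes to 5; 5,6 taken → place at 0.
Table: [551, —, —, 780, 725, 627, 930]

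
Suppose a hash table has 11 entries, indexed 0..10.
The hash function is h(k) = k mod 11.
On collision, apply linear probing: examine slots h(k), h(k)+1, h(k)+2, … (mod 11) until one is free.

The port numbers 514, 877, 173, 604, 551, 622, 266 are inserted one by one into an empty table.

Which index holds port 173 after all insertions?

514 hashes to 8; slot 8 is free → place at 8.
877 hashes to 8; 8 taken → place at 9.
173 hashes to 8; 8,9 taken → place at 10.
604 hashes to 10; 10 taken → place at 0.
551 hashes to 1; slot 1 is free → place at 1.
622 hashes to 6; slot 6 is free → place at 6.
266 hashes to 2; slot 2 is free → place at 2.
Table: [604, 551, 266, -, -, -, 622, -, 514, 877, 173]

10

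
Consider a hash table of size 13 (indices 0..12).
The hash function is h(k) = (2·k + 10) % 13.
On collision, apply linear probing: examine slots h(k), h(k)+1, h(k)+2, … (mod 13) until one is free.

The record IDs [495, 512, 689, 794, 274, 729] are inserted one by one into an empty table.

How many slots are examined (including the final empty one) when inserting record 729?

495 hashes to 12; slot 12 is free -> place at 12.
512 hashes to 7; slot 7 is free -> place at 7.
689 hashes to 10; slot 10 is free -> place at 10.
794 hashes to 12; 12 taken -> place at 0.
274 hashes to 12; 12,0 taken -> place at 1.
729 hashes to 12; 12,0,1 taken -> place at 2.
Table: [794, 274, 729, —, —, —, —, 512, —, —, 689, —, 495]

4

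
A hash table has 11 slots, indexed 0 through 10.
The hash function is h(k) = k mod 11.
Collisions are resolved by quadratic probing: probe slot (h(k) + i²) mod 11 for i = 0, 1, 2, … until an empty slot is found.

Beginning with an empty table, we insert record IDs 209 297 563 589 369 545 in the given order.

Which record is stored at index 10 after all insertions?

545

209: h=0 -> slot 0
297: h=0, probe 0,1 -> slot 1
563: h=2 -> slot 2
589: h=6 -> slot 6
369: h=6, probe 6,7 -> slot 7
545: h=6, probe 6,7,10 -> slot 10
Table: [209, 297, 563, -, -, -, 589, 369, -, -, 545]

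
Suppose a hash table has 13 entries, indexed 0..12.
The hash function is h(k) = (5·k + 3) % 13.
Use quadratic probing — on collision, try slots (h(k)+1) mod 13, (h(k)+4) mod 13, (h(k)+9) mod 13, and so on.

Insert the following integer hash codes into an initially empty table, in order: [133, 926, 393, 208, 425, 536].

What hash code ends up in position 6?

Insert 133: h=5, slot 5 empty -> index 5.
Insert 926: h=5, slot 5 occupied -> index 6.
Insert 393: h=5, slots 5,6 occupied -> index 9.
Insert 208: h=3, slot 3 empty -> index 3.
Insert 425: h=9, slot 9 occupied -> index 10.
Insert 536: h=5, slots 5,6,9 occupied -> index 1.
Table: [_, 536, _, 208, _, 133, 926, _, _, 393, 425, _, _]

926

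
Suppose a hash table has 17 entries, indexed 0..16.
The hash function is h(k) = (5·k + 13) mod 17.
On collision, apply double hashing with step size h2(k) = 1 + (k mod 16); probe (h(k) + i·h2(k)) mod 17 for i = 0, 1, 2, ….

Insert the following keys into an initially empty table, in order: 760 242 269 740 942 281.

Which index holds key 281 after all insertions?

Insert 760: h=5, slot 5 empty => index 5.
Insert 242: h=16, slot 16 empty => index 16.
Insert 269: h=15, slot 15 empty => index 15.
Insert 740: h=7, slot 7 empty => index 7.
Insert 942: h=14, slot 14 empty => index 14.
Insert 281: h=7, h2=10, slot 7 occupied => index 0.
Table: [281, _, _, _, _, 760, _, 740, _, _, _, _, _, _, 942, 269, 242]

0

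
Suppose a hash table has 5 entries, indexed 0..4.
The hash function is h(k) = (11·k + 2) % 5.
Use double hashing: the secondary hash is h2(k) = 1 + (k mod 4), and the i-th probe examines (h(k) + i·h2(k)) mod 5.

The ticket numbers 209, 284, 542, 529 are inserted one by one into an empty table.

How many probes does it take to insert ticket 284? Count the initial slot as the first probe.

2

209: h=1 -> slot 1
284: h=1, h2=1, probe 1,2 -> slot 2
542: h=4 -> slot 4
529: h=1, h2=2, probe 1,3 -> slot 3
Table: [—, 209, 284, 529, 542]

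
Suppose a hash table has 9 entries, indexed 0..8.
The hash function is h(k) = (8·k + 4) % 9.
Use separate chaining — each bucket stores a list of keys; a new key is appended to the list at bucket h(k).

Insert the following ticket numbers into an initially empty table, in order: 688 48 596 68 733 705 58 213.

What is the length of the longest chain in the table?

3

Insert 688: h=0, bucket 0 empty → new chain.
Insert 48: h=1, bucket 1 empty → new chain.
Insert 596: h=2, bucket 2 empty → new chain.
Insert 68: h=8, bucket 8 empty → new chain.
Insert 733: h=0, bucket 0 nonempty → append to chain.
Insert 705: h=1, bucket 1 nonempty → append to chain.
Insert 58: h=0, bucket 0 nonempty → append to chain.
Insert 213: h=7, bucket 7 empty → new chain.
Final buckets:
0: 688 -> 733 -> 58
1: 48 -> 705
2: 596
3: ∅
4: ∅
5: ∅
6: ∅
7: 213
8: 68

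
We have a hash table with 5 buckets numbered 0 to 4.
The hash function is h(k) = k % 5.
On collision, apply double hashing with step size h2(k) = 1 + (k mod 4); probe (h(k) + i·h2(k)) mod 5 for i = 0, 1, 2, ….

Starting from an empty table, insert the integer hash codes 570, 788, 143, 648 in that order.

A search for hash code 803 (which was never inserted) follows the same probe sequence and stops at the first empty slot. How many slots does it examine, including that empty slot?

570: h=0 → slot 0
788: h=3 → slot 3
143: h=3, h2=4, probe 3,2 → slot 2
648: h=3, h2=1, probe 3,4 → slot 4
Table: [570, _, 143, 788, 648]
Lookup 803: h=3, h2=4, probe 3,2,1 → slot 1 empty, not found.

3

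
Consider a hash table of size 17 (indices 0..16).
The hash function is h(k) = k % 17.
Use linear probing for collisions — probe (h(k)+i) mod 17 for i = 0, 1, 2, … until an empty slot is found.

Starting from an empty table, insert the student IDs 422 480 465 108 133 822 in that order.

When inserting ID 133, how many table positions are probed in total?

422: h=14 -> slot 14
480: h=4 -> slot 4
465: h=6 -> slot 6
108: h=6, probe 6,7 -> slot 7
133: h=14, probe 14,15 -> slot 15
822: h=6, probe 6,7,8 -> slot 8
Table: [., ., ., ., 480, ., 465, 108, 822, ., ., ., ., ., 422, 133, .]

2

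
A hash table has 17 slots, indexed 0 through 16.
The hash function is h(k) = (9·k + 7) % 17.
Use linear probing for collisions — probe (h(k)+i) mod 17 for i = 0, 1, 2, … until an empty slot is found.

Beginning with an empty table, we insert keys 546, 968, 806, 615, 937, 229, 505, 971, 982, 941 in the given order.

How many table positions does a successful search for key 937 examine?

Insert 546: h=8, slot 8 empty -> index 8.
Insert 968: h=15, slot 15 empty -> index 15.
Insert 806: h=2, slot 2 empty -> index 2.
Insert 615: h=0, slot 0 empty -> index 0.
Insert 937: h=8, slot 8 occupied -> index 9.
Insert 229: h=11, slot 11 empty -> index 11.
Insert 505: h=13, slot 13 empty -> index 13.
Insert 971: h=8, slots 8,9 occupied -> index 10.
Insert 982: h=5, slot 5 empty -> index 5.
Insert 941: h=10, slots 10,11 occupied -> index 12.
Table: [615, ∅, 806, ∅, ∅, 982, ∅, ∅, 546, 937, 971, 229, 941, 505, ∅, 968, ∅]
Lookup 937: h=8, probe 8,9 → found at 9.

2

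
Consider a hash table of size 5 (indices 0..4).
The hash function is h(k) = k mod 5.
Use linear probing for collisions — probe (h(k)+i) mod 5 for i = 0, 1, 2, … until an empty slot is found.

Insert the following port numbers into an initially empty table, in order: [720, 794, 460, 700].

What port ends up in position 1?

720 hashes to 0; slot 0 is free => place at 0.
794 hashes to 4; slot 4 is free => place at 4.
460 hashes to 0; 0 taken => place at 1.
700 hashes to 0; 0,1 taken => place at 2.
Table: [720, 460, 700, —, 794]

460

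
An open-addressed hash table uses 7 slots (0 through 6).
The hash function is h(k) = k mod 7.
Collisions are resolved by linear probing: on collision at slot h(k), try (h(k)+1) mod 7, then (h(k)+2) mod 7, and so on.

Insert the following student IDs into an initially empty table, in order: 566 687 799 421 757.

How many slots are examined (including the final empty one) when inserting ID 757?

566: h=6 → slot 6
687: h=1 → slot 1
799: h=1, probe 1,2 → slot 2
421: h=1, probe 1,2,3 → slot 3
757: h=1, probe 1,2,3,4 → slot 4
Table: [., 687, 799, 421, 757, ., 566]

4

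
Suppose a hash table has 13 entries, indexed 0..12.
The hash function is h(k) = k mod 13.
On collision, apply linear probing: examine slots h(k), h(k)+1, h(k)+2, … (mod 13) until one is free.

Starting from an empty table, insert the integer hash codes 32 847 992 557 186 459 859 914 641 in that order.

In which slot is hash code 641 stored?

9

32 hashes to 6; slot 6 is free => place at 6.
847 hashes to 2; slot 2 is free => place at 2.
992 hashes to 4; slot 4 is free => place at 4.
557 hashes to 11; slot 11 is free => place at 11.
186 hashes to 4; 4 taken => place at 5.
459 hashes to 4; 4,5,6 taken => place at 7.
859 hashes to 1; slot 1 is free => place at 1.
914 hashes to 4; 4,5,6,7 taken => place at 8.
641 hashes to 4; 4,5,6,7,8 taken => place at 9.
Table: [—, 859, 847, —, 992, 186, 32, 459, 914, 641, —, 557, —]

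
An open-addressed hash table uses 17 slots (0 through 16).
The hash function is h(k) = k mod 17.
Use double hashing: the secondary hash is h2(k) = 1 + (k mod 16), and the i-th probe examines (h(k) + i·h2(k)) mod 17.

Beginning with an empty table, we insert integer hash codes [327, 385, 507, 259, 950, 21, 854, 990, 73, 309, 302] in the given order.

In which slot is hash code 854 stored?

Insert 327: h=4, slot 4 empty → index 4.
Insert 385: h=11, slot 11 empty → index 11.
Insert 507: h=14, slot 14 empty → index 14.
Insert 259: h=4, h2=4, slot 4 occupied → index 8.
Insert 950: h=15, slot 15 empty → index 15.
Insert 21: h=4, h2=6, slot 4 occupied → index 10.
Insert 854: h=4, h2=7, slots 4,11 occupied → index 1.
Insert 990: h=4, h2=15, slot 4 occupied → index 2.
Insert 73: h=5, slot 5 empty → index 5.
Insert 309: h=3, slot 3 empty → index 3.
Insert 302: h=13, slot 13 empty → index 13.
Table: [∅, 854, 990, 309, 327, 73, ∅, ∅, 259, ∅, 21, 385, ∅, 302, 507, 950, ∅]

1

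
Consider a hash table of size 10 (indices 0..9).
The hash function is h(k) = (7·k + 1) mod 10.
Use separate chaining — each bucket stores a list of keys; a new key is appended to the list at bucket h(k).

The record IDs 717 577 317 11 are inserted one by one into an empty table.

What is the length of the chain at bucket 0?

3

Insert 717: h=0, bucket 0 empty → new chain.
Insert 577: h=0, bucket 0 nonempty → append to chain.
Insert 317: h=0, bucket 0 nonempty → append to chain.
Insert 11: h=8, bucket 8 empty → new chain.
Final buckets:
0: 717 -> 577 -> 317
1: .
2: .
3: .
4: .
5: .
6: .
7: .
8: 11
9: .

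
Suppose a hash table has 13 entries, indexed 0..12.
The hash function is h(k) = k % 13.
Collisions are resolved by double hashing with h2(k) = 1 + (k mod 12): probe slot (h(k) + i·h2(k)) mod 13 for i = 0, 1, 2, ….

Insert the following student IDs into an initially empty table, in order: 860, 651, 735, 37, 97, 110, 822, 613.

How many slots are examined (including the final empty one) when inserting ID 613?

2

860: h=2 → slot 2
651: h=1 → slot 1
735: h=7 → slot 7
37: h=11 → slot 11
97: h=6 → slot 6
110: h=6, h2=3, probe 6,9 → slot 9
822: h=3 → slot 3
613: h=2, h2=2, probe 2,4 → slot 4
Table: [_, 651, 860, 822, 613, _, 97, 735, _, 110, _, 37, _]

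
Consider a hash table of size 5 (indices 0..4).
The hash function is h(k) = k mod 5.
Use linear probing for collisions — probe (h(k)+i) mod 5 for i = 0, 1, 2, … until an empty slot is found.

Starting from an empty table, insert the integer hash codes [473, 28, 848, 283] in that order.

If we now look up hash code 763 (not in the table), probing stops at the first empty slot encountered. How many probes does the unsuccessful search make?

5

Insert 473: h=3, slot 3 empty => index 3.
Insert 28: h=3, slot 3 occupied => index 4.
Insert 848: h=3, slots 3,4 occupied => index 0.
Insert 283: h=3, slots 3,4,0 occupied => index 1.
Table: [848, 283, ., 473, 28]
Lookup 763: h=3, probe 3,4,0,1,2 → slot 2 empty, not found.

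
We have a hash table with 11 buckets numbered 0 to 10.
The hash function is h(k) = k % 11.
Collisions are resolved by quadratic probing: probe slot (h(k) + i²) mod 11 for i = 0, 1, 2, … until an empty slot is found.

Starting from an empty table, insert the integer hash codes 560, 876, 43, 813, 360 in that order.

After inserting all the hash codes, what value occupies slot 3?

Insert 560: h=10, slot 10 empty => index 10.
Insert 876: h=7, slot 7 empty => index 7.
Insert 43: h=10, slot 10 occupied => index 0.
Insert 813: h=10, slots 10,0 occupied => index 3.
Insert 360: h=8, slot 8 empty => index 8.
Table: [43, ∅, ∅, 813, ∅, ∅, ∅, 876, 360, ∅, 560]

813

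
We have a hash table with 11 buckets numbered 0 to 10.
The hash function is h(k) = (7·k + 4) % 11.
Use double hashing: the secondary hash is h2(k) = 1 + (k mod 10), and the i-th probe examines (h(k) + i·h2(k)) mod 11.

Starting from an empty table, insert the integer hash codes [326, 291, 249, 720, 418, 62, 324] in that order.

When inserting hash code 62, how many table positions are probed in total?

2

326 hashes to 9; slot 9 is free => place at 9.
291 hashes to 6; slot 6 is free => place at 6.
249 hashes to 9, h2=10; 9 taken => place at 8.
720 hashes to 6, h2=1; 6 taken => place at 7.
418 hashes to 4; slot 4 is free => place at 4.
62 hashes to 9, h2=3; 9 taken => place at 1.
324 hashes to 6, h2=5; 6 taken => place at 0.
Table: [324, 62, _, _, 418, _, 291, 720, 249, 326, _]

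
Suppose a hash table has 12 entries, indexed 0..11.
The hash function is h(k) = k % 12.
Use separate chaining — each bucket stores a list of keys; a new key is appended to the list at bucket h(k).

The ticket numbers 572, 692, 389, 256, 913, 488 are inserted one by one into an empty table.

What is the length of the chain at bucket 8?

3

572 -> bucket 8
692 -> bucket 8 (collision)
389 -> bucket 5
256 -> bucket 4
913 -> bucket 1
488 -> bucket 8 (collision)
Final buckets:
0: -
1: 913
2: -
3: -
4: 256
5: 389
6: -
7: -
8: 572 -> 692 -> 488
9: -
10: -
11: -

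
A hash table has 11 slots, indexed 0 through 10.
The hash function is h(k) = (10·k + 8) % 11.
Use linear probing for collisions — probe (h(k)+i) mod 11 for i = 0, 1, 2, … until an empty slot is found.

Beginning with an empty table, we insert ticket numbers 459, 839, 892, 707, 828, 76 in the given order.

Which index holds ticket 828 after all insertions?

8

459: h=0 => slot 0
839: h=5 => slot 5
892: h=7 => slot 7
707: h=5, probe 5,6 => slot 6
828: h=5, probe 5,6,7,8 => slot 8
76: h=9 => slot 9
Table: [459, -, -, -, -, 839, 707, 892, 828, 76, -]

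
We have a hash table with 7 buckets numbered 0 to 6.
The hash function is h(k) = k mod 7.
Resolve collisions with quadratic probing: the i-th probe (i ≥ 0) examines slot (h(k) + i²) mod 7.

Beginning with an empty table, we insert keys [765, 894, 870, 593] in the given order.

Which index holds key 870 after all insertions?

3

765: h=2 → slot 2
894: h=5 → slot 5
870: h=2, probe 2,3 → slot 3
593: h=5, probe 5,6 → slot 6
Table: [., ., 765, 870, ., 894, 593]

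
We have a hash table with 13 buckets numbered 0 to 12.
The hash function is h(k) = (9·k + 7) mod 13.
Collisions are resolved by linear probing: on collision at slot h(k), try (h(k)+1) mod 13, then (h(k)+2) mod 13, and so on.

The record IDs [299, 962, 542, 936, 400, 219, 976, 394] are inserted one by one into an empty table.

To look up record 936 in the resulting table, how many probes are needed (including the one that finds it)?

299: h=7 -> slot 7
962: h=7, probe 7,8 -> slot 8
542: h=10 -> slot 10
936: h=7, probe 7,8,9 -> slot 9
400: h=6 -> slot 6
219: h=2 -> slot 2
976: h=3 -> slot 3
394: h=4 -> slot 4
Table: [_, _, 219, 976, 394, _, 400, 299, 962, 936, 542, _, _]
Lookup 936: h=7, probe 7,8,9 → found at 9.

3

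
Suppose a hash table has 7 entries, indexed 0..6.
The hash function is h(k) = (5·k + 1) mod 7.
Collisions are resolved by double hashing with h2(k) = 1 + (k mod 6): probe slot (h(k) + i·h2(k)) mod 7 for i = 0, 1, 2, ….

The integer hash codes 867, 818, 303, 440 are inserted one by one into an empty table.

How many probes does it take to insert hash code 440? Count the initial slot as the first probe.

3

867: h=3 → slot 3
818: h=3, h2=3, probe 3,6 → slot 6
303: h=4 → slot 4
440: h=3, h2=3, probe 3,6,2 → slot 2
Table: [∅, ∅, 440, 867, 303, ∅, 818]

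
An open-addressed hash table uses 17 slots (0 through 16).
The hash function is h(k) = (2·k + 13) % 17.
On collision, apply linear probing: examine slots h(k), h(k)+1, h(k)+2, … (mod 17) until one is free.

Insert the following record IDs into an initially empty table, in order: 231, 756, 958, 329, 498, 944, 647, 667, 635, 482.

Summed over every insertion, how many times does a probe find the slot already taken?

6

Insert 231: h=16, slot 16 empty => index 16.
Insert 756: h=12, slot 12 empty => index 12.
Insert 958: h=8, slot 8 empty => index 8.
Insert 329: h=8, slot 8 occupied => index 9.
Insert 498: h=6, slot 6 empty => index 6.
Insert 944: h=14, slot 14 empty => index 14.
Insert 647: h=15, slot 15 empty => index 15.
Insert 667: h=4, slot 4 empty => index 4.
Insert 635: h=8, slots 8,9 occupied => index 10.
Insert 482: h=8, slots 8,9,10 occupied => index 11.
Table: [∅, ∅, ∅, ∅, 667, ∅, 498, ∅, 958, 329, 635, 482, 756, ∅, 944, 647, 231]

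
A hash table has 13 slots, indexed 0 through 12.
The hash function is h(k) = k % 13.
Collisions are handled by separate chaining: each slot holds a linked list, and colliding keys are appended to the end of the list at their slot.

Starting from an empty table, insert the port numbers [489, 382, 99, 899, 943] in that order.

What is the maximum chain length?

2

Insert 489: h=8, bucket 8 empty → new chain.
Insert 382: h=5, bucket 5 empty → new chain.
Insert 99: h=8, bucket 8 nonempty → append to chain.
Insert 899: h=2, bucket 2 empty → new chain.
Insert 943: h=7, bucket 7 empty → new chain.
Final buckets:
0: -
1: -
2: 899
3: -
4: -
5: 382
6: -
7: 943
8: 489 -> 99
9: -
10: -
11: -
12: -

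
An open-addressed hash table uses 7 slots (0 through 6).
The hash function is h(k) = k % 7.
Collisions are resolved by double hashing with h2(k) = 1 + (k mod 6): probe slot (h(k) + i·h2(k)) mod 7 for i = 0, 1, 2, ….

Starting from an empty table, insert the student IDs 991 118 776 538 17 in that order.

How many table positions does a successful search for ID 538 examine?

4

Insert 991: h=4, slot 4 empty -> index 4.
Insert 118: h=6, slot 6 empty -> index 6.
Insert 776: h=6, h2=3, slot 6 occupied -> index 2.
Insert 538: h=6, h2=5, slots 6,4,2 occupied -> index 0.
Insert 17: h=3, slot 3 empty -> index 3.
Table: [538, ., 776, 17, 991, ., 118]
Lookup 538: h=6, h2=5, probe 6,4,2,0 → found at 0.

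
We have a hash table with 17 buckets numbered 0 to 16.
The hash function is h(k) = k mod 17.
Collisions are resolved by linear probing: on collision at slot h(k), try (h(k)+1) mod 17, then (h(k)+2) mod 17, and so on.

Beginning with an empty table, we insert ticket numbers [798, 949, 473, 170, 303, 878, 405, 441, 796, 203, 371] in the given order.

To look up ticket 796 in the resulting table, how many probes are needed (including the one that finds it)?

8

798: h=16 => slot 16
949: h=14 => slot 14
473: h=14, probe 14,15 => slot 15
170: h=0 => slot 0
303: h=14, probe 14,15,16,0,1 => slot 1
878: h=11 => slot 11
405: h=14, probe 14,15,16,0,1,2 => slot 2
441: h=16, probe 16,0,1,2,3 => slot 3
796: h=14, probe 14,15,16,0,1,2,3,4 => slot 4
203: h=16, probe 16,0,1,2,3,4,5 => slot 5
371: h=14, probe 14,15,16,0,1,2,3,4,5,6 => slot 6
Table: [170, 303, 405, 441, 796, 203, 371, -, -, -, -, 878, -, -, 949, 473, 798]
Lookup 796: h=14, probe 14,15,16,0,1,2,3,4 → found at 4.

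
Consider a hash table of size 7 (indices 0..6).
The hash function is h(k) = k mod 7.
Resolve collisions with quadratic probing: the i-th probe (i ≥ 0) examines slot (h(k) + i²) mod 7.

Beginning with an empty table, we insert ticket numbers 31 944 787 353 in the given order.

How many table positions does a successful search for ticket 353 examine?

31 hashes to 3; slot 3 is free -> place at 3.
944 hashes to 6; slot 6 is free -> place at 6.
787 hashes to 3; 3 taken -> place at 4.
353 hashes to 3; 3,4 taken -> place at 0.
Table: [353, ., ., 31, 787, ., 944]
Lookup 353: h=3, probe 3,4,0 → found at 0.

3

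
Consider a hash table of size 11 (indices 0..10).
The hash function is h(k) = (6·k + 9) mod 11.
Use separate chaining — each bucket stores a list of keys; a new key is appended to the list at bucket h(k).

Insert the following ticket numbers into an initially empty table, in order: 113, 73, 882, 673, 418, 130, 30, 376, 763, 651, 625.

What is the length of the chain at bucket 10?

4

Insert 113: h=5, bucket 5 empty → new chain.
Insert 73: h=7, bucket 7 empty → new chain.
Insert 882: h=10, bucket 10 empty → new chain.
Insert 673: h=10, bucket 10 nonempty → append to chain.
Insert 418: h=9, bucket 9 empty → new chain.
Insert 130: h=8, bucket 8 empty → new chain.
Insert 30: h=2, bucket 2 empty → new chain.
Insert 376: h=10, bucket 10 nonempty → append to chain.
Insert 763: h=0, bucket 0 empty → new chain.
Insert 651: h=10, bucket 10 nonempty → append to chain.
Insert 625: h=8, bucket 8 nonempty → append to chain.
Final buckets:
0: 763
1: .
2: 30
3: .
4: .
5: 113
6: .
7: 73
8: 130 -> 625
9: 418
10: 882 -> 673 -> 376 -> 651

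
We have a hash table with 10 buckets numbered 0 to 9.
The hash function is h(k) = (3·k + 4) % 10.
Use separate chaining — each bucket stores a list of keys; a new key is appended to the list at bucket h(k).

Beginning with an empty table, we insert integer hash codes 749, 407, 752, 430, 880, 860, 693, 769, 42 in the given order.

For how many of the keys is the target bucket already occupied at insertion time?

4

Insert 749: h=1, bucket 1 empty -> new chain.
Insert 407: h=5, bucket 5 empty -> new chain.
Insert 752: h=0, bucket 0 empty -> new chain.
Insert 430: h=4, bucket 4 empty -> new chain.
Insert 880: h=4, bucket 4 nonempty -> append to chain.
Insert 860: h=4, bucket 4 nonempty -> append to chain.
Insert 693: h=3, bucket 3 empty -> new chain.
Insert 769: h=1, bucket 1 nonempty -> append to chain.
Insert 42: h=0, bucket 0 nonempty -> append to chain.
Final buckets:
0: 752 -> 42
1: 749 -> 769
2: ∅
3: 693
4: 430 -> 880 -> 860
5: 407
6: ∅
7: ∅
8: ∅
9: ∅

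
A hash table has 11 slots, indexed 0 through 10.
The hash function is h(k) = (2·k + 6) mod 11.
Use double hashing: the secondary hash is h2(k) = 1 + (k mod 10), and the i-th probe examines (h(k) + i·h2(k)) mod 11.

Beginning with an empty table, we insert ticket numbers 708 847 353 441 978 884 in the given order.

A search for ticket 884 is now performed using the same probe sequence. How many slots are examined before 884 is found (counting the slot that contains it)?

Insert 708: h=3, slot 3 empty -> index 3.
Insert 847: h=6, slot 6 empty -> index 6.
Insert 353: h=8, slot 8 empty -> index 8.
Insert 441: h=8, h2=2, slot 8 occupied -> index 10.
Insert 978: h=4, slot 4 empty -> index 4.
Insert 884: h=3, h2=5, slots 3,8 occupied -> index 2.
Table: [., ., 884, 708, 978, ., 847, ., 353, ., 441]
Lookup 884: h=3, h2=5, probe 3,8,2 → found at 2.

3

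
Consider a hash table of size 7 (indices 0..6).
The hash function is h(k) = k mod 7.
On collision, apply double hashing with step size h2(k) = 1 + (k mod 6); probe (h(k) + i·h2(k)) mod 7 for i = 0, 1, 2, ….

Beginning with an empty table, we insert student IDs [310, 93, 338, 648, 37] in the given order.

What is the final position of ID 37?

1

310: h=2 -> slot 2
93: h=2, h2=4, probe 2,6 -> slot 6
338: h=2, h2=3, probe 2,5 -> slot 5
648: h=4 -> slot 4
37: h=2, h2=2, probe 2,4,6,1 -> slot 1
Table: [∅, 37, 310, ∅, 648, 338, 93]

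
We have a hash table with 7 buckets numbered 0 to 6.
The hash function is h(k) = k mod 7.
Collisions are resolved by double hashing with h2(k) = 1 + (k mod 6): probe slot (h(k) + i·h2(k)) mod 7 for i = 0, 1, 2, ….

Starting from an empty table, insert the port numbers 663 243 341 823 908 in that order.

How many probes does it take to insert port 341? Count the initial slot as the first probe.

663 hashes to 5; slot 5 is free => place at 5.
243 hashes to 5, h2=4; 5 taken => place at 2.
341 hashes to 5, h2=6; 5 taken => place at 4.
823 hashes to 4, h2=2; 4 taken => place at 6.
908 hashes to 5, h2=3; 5 taken => place at 1.
Table: [_, 908, 243, _, 341, 663, 823]

2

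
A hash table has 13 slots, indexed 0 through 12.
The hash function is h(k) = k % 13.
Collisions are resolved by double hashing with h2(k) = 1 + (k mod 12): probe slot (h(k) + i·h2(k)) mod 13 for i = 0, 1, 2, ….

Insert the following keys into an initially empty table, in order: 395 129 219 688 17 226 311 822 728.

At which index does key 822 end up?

395: h=5 → slot 5
129: h=12 → slot 12
219: h=11 → slot 11
688: h=12, h2=5, probe 12,4 → slot 4
17: h=4, h2=6, probe 4,10 → slot 10
226: h=5, h2=11, probe 5,3 → slot 3
311: h=12, h2=12, probe 12,11,10,9 → slot 9
822: h=3, h2=7, probe 3,10,4,11,5,12,6 → slot 6
728: h=0 → slot 0
Table: [728, ∅, ∅, 226, 688, 395, 822, ∅, ∅, 311, 17, 219, 129]

6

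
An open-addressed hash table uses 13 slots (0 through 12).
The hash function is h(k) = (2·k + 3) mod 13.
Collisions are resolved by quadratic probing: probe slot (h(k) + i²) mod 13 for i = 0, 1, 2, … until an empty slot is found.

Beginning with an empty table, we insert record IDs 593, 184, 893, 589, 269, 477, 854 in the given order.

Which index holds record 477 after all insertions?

593: h=6 -> slot 6
184: h=7 -> slot 7
893: h=8 -> slot 8
589: h=11 -> slot 11
269: h=8, probe 8,9 -> slot 9
477: h=8, probe 8,9,12 -> slot 12
854: h=8, probe 8,9,12,4 -> slot 4
Table: [., ., ., ., 854, ., 593, 184, 893, 269, ., 589, 477]

12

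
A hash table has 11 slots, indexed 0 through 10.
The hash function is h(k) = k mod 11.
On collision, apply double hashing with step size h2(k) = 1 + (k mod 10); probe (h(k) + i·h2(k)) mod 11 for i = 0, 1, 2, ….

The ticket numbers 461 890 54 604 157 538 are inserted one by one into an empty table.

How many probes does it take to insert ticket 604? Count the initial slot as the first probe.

3

Insert 461: h=10, slot 10 empty => index 10.
Insert 890: h=10, h2=1, slot 10 occupied => index 0.
Insert 54: h=10, h2=5, slot 10 occupied => index 4.
Insert 604: h=10, h2=5, slots 10,4 occupied => index 9.
Insert 157: h=3, slot 3 empty => index 3.
Insert 538: h=10, h2=9, slot 10 occupied => index 8.
Table: [890, ., ., 157, 54, ., ., ., 538, 604, 461]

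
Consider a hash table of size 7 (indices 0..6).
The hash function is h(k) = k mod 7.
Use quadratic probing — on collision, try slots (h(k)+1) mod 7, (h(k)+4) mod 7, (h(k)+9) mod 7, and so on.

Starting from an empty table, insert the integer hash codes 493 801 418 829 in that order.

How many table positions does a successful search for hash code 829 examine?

493: h=3 -> slot 3
801: h=3, probe 3,4 -> slot 4
418: h=5 -> slot 5
829: h=3, probe 3,4,0 -> slot 0
Table: [829, —, —, 493, 801, 418, —]
Lookup 829: h=3, probe 3,4,0 → found at 0.

3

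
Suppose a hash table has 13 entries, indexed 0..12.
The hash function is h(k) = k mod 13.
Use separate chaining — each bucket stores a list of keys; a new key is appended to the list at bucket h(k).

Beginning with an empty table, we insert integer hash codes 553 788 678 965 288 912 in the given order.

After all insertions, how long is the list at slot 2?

553 → bucket 7
788 → bucket 8
678 → bucket 2
965 → bucket 3
288 → bucket 2 (collision)
912 → bucket 2 (collision)
Final buckets:
0: -
1: -
2: 678 -> 288 -> 912
3: 965
4: -
5: -
6: -
7: 553
8: 788
9: -
10: -
11: -
12: -

3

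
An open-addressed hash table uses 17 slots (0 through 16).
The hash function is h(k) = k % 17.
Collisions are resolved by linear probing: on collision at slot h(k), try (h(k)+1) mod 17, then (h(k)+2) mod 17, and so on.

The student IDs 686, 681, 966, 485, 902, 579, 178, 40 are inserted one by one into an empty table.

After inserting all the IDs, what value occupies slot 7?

40

686 hashes to 6; slot 6 is free => place at 6.
681 hashes to 1; slot 1 is free => place at 1.
966 hashes to 14; slot 14 is free => place at 14.
485 hashes to 9; slot 9 is free => place at 9.
902 hashes to 1; 1 taken => place at 2.
579 hashes to 1; 1,2 taken => place at 3.
178 hashes to 8; slot 8 is free => place at 8.
40 hashes to 6; 6 taken => place at 7.
Table: [-, 681, 902, 579, -, -, 686, 40, 178, 485, -, -, -, -, 966, -, -]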